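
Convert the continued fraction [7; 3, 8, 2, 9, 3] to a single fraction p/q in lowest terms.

11413/1559

Fold from the inside: start with 3/1.
  9 + 1/3 = 28/3
  2 + 3/28 = 59/28
  8 + 28/59 = 500/59
  3 + 59/500 = 1559/500
  7 + 500/1559 = 11413/1559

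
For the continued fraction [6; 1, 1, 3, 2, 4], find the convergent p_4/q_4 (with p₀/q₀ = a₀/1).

105/16

Using pₖ = aₖpₖ₋₁ + pₖ₋₂, qₖ = aₖqₖ₋₁ + qₖ₋₂ (with p₋₁=1, p₋₂=0, q₋₁=0, q₋₂=1):
  k=0: a=6, p=6, q=1
  k=1: a=1, p=7, q=1
  k=2: a=1, p=13, q=2
  k=3: a=3, p=46, q=7
  k=4: a=2, p=105, q=16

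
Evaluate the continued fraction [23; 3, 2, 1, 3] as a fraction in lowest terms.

Fold from the inside: start with 3/1.
  1 + 1/3 = 4/3
  2 + 3/4 = 11/4
  3 + 4/11 = 37/11
  23 + 11/37 = 862/37

862/37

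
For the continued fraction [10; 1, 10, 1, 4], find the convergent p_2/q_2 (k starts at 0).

Using pₖ = aₖpₖ₋₁ + pₖ₋₂, qₖ = aₖqₖ₋₁ + qₖ₋₂ (with p₋₁=1, p₋₂=0, q₋₁=0, q₋₂=1):
  k=0: a=10, p=10, q=1
  k=1: a=1, p=11, q=1
  k=2: a=10, p=120, q=11

120/11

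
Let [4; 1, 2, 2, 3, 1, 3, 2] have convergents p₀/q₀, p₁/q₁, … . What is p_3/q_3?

33/7

Using pₖ = aₖpₖ₋₁ + pₖ₋₂, qₖ = aₖqₖ₋₁ + qₖ₋₂ (with p₋₁=1, p₋₂=0, q₋₁=0, q₋₂=1):
  k=0: a=4, p=4, q=1
  k=1: a=1, p=5, q=1
  k=2: a=2, p=14, q=3
  k=3: a=2, p=33, q=7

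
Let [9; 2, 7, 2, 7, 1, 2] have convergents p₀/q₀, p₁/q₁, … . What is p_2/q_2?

Using pₖ = aₖpₖ₋₁ + pₖ₋₂, qₖ = aₖqₖ₋₁ + qₖ₋₂ (with p₋₁=1, p₋₂=0, q₋₁=0, q₋₂=1):
  k=0: a=9, p=9, q=1
  k=1: a=2, p=19, q=2
  k=2: a=7, p=142, q=15

142/15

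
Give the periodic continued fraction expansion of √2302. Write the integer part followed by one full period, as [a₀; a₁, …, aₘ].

a₀ = ⌊√2302⌋ = 47.
With m₀=0, d₀=1 and mₖ₊₁ = dₖaₖ − mₖ, dₖ₊₁ = (n − mₖ₊₁²)/dₖ, aₖ₊₁ = ⌊(a₀+mₖ₊₁)/dₖ₊₁⌋:
  k=1: m=47, d=93, a=1
  k=2: m=46, d=2, a=46
  k=3: m=46, d=93, a=1
  k=4: m=47, d=1, a=94
d=1 and a=2a₀=94 at k=4, so the next step gives (m, d) = (47, 93) again — its k=1 value — and the period has length 4.

[47; 1, 46, 1, 94]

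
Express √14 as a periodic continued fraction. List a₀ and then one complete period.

a₀ = ⌊√14⌋ = 3.
With m₀=0, d₀=1 and mₖ₊₁ = dₖaₖ − mₖ, dₖ₊₁ = (n − mₖ₊₁²)/dₖ, aₖ₊₁ = ⌊(a₀+mₖ₊₁)/dₖ₊₁⌋:
  k=1: m=3, d=5, a=1
  k=2: m=2, d=2, a=2
  k=3: m=2, d=5, a=1
  k=4: m=3, d=1, a=6
d=1 and a=2a₀=6 at k=4, so the next step gives (m, d) = (3, 5) again — its k=1 value — and the period has length 4.

[3; 1, 2, 1, 6]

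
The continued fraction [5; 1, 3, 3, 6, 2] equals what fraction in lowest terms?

1021/177

Fold from the inside: start with 2/1.
  6 + 1/2 = 13/2
  3 + 2/13 = 41/13
  3 + 13/41 = 136/41
  1 + 41/136 = 177/136
  5 + 136/177 = 1021/177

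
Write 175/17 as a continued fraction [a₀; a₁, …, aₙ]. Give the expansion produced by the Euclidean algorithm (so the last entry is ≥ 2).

175 = 10×17 + 5
17 = 3×5 + 2
5 = 2×2 + 1
2 = 2×1 + 0  (stop)
So 175/17 = [10; 3, 2, 2].

[10; 3, 2, 2]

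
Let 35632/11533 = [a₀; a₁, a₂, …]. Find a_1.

11

35632 = 3·11533 + 1033   →  a_0 = 3
11533 = 11·1033 + 170   →  a_1 = 11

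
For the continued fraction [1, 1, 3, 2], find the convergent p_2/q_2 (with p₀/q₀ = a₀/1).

7/4

Using pₖ = aₖpₖ₋₁ + pₖ₋₂, qₖ = aₖqₖ₋₁ + qₖ₋₂ (with p₋₁=1, p₋₂=0, q₋₁=0, q₋₂=1):
  k=0: a=1, p=1, q=1
  k=1: a=1, p=2, q=1
  k=2: a=3, p=7, q=4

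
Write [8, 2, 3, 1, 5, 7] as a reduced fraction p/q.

Using pₖ = aₖpₖ₋₁ + pₖ₋₂ and qₖ = aₖqₖ₋₁ + qₖ₋₂:
  k=0: a=8, p=8, q=1
  k=1: a=2, p=17, q=2
  k=2: a=3, p=59, q=7
  k=3: a=1, p=76, q=9
  k=4: a=5, p=439, q=52
  k=5: a=7, p=3149, q=373

3149/373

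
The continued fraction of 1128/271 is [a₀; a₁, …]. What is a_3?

3

1128 = 4·271 + 44   →  a_0 = 4
271 = 6·44 + 7   →  a_1 = 6
44 = 6·7 + 2   →  a_2 = 6
7 = 3·2 + 1   →  a_3 = 3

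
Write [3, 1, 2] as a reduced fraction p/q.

Using pₖ = aₖpₖ₋₁ + pₖ₋₂ and qₖ = aₖqₖ₋₁ + qₖ₋₂:
  k=0: a=3, p=3, q=1
  k=1: a=1, p=4, q=1
  k=2: a=2, p=11, q=3

11/3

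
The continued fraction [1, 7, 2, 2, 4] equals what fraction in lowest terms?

185/163

Using pₖ = aₖpₖ₋₁ + pₖ₋₂ and qₖ = aₖqₖ₋₁ + qₖ₋₂:
  k=0: a=1, p=1, q=1
  k=1: a=7, p=8, q=7
  k=2: a=2, p=17, q=15
  k=3: a=2, p=42, q=37
  k=4: a=4, p=185, q=163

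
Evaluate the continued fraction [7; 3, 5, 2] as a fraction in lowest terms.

256/35

Using pₖ = aₖpₖ₋₁ + pₖ₋₂ and qₖ = aₖqₖ₋₁ + qₖ₋₂:
  k=0: a=7, p=7, q=1
  k=1: a=3, p=22, q=3
  k=2: a=5, p=117, q=16
  k=3: a=2, p=256, q=35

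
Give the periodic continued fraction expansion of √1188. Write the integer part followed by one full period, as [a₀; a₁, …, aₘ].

a₀ = ⌊√1188⌋ = 34.
With m₀=0, d₀=1 and mₖ₊₁ = dₖaₖ − mₖ, dₖ₊₁ = (n − mₖ₊₁²)/dₖ, aₖ₊₁ = ⌊(a₀+mₖ₊₁)/dₖ₊₁⌋:
  k=1: m=34, d=32, a=2
  k=2: m=30, d=9, a=7
  k=3: m=33, d=11, a=6
  k=4: m=33, d=9, a=7
  k=5: m=30, d=32, a=2
  k=6: m=34, d=1, a=68
d=1 and a=2a₀=68 at k=6, so the next step gives (m, d) = (34, 32) again — its k=1 value — and the period has length 6.

[34; 2, 7, 6, 7, 2, 68]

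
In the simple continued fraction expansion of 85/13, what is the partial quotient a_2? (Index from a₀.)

1

85 = 6·13 + 7   →  a_0 = 6
13 = 1·7 + 6   →  a_1 = 1
7 = 1·6 + 1   →  a_2 = 1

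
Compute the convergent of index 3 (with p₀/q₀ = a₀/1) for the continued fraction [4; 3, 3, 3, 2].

142/33

Using pₖ = aₖpₖ₋₁ + pₖ₋₂, qₖ = aₖqₖ₋₁ + qₖ₋₂ (with p₋₁=1, p₋₂=0, q₋₁=0, q₋₂=1):
  k=0: a=4, p=4, q=1
  k=1: a=3, p=13, q=3
  k=2: a=3, p=43, q=10
  k=3: a=3, p=142, q=33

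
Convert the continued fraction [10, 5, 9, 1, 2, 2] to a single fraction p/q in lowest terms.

3538/347

Using pₖ = aₖpₖ₋₁ + pₖ₋₂ and qₖ = aₖqₖ₋₁ + qₖ₋₂:
  k=0: a=10, p=10, q=1
  k=1: a=5, p=51, q=5
  k=2: a=9, p=469, q=46
  k=3: a=1, p=520, q=51
  k=4: a=2, p=1509, q=148
  k=5: a=2, p=3538, q=347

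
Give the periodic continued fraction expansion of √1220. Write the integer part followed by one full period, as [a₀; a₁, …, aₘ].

[34; 1, 12, 1, 68]

a₀ = ⌊√1220⌋ = 34.
With m₀=0, d₀=1 and mₖ₊₁ = dₖaₖ − mₖ, dₖ₊₁ = (n − mₖ₊₁²)/dₖ, aₖ₊₁ = ⌊(a₀+mₖ₊₁)/dₖ₊₁⌋:
  k=1: m=34, d=64, a=1
  k=2: m=30, d=5, a=12
  k=3: m=30, d=64, a=1
  k=4: m=34, d=1, a=68
d=1 and a=2a₀=68 at k=4, so the next step gives (m, d) = (34, 64) again — its k=1 value — and the period has length 4.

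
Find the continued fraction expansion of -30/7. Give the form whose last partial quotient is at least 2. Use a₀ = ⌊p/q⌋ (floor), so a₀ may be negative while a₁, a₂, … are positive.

-30 = -5·7 + 5
7 = 1·5 + 2
5 = 2·2 + 1
2 = 2·1 + 0  (stop)
So -30/7 = [-5; 1, 2, 2].

[-5; 1, 2, 2]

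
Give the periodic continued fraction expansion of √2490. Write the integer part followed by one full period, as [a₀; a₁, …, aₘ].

[49; 1, 8, 1, 98]

a₀ = ⌊√2490⌋ = 49.
With m₀=0, d₀=1 and mₖ₊₁ = dₖaₖ − mₖ, dₖ₊₁ = (n − mₖ₊₁²)/dₖ, aₖ₊₁ = ⌊(a₀+mₖ₊₁)/dₖ₊₁⌋:
  k=1: m=49, d=89, a=1
  k=2: m=40, d=10, a=8
  k=3: m=40, d=89, a=1
  k=4: m=49, d=1, a=98
d=1 and a=2a₀=98 at k=4, so the next step gives (m, d) = (49, 89) again — its k=1 value — and the period has length 4.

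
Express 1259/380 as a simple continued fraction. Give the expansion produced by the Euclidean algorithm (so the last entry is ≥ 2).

[3; 3, 5, 5, 1, 3]

1259 = 3×380 + 119
380 = 3×119 + 23
119 = 5×23 + 4
23 = 5×4 + 3
4 = 1×3 + 1
3 = 3×1 + 0  (stop)
So 1259/380 = [3; 3, 5, 5, 1, 3].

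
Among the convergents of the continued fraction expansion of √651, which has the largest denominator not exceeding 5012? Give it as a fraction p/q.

89378/3503

√651 = [25; 1, 1, 16, 1, 1, 50, …] (period length 6).
Convergents:
  p_0/q_0 = 25/1
  p_1/q_1 = 26/1
  p_2/q_2 = 51/2
  p_3/q_3 = 842/33
  p_4/q_4 = 893/35
  p_5/q_5 = 1735/68
  p_6/q_6 = 87643/3435
  p_7/q_7 = 89378/3503
  p_8/q_8 = 177021/6938
q_7 = 3503 ≤ 5012 < 6938 = q_8, so the answer is 89378/3503.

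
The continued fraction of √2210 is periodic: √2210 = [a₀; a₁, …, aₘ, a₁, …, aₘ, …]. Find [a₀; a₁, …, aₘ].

[47; 94]

a₀ = ⌊√2210⌋ = 47.
With m₀=0, d₀=1 and mₖ₊₁ = dₖaₖ − mₖ, dₖ₊₁ = (n − mₖ₊₁²)/dₖ, aₖ₊₁ = ⌊(a₀+mₖ₊₁)/dₖ₊₁⌋:
  k=1: m=47, d=1, a=94
d=1 and a=2a₀=94 at k=1, so the next step gives (m, d) = (47, 1) again — its k=1 value — and the period has length 1.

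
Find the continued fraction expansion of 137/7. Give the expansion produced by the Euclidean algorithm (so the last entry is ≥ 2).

137 = 19·7 + 4
7 = 1·4 + 3
4 = 1·3 + 1
3 = 3·1 + 0  (stop)
So 137/7 = [19; 1, 1, 3].

[19; 1, 1, 3]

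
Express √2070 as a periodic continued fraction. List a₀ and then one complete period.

[45; 2, 90]

a₀ = ⌊√2070⌋ = 45.
With m₀=0, d₀=1 and mₖ₊₁ = dₖaₖ − mₖ, dₖ₊₁ = (n − mₖ₊₁²)/dₖ, aₖ₊₁ = ⌊(a₀+mₖ₊₁)/dₖ₊₁⌋:
  k=1: m=45, d=45, a=2
  k=2: m=45, d=1, a=90
d=1 and a=2a₀=90 at k=2, so the next step gives (m, d) = (45, 45) again — its k=1 value — and the period has length 2.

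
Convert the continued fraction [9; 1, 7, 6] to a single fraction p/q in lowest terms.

484/49

Fold from the inside: start with 6/1.
  7 + 1/6 = 43/6
  1 + 6/43 = 49/43
  9 + 43/49 = 484/49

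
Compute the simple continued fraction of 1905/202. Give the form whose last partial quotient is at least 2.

1905 = 9×202 + 87
202 = 2×87 + 28
87 = 3×28 + 3
28 = 9×3 + 1
3 = 3×1 + 0  (stop)
So 1905/202 = [9; 2, 3, 9, 3].

[9; 2, 3, 9, 3]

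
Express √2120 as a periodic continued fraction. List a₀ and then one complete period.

[46; 23, 92]

a₀ = ⌊√2120⌋ = 46.
With m₀=0, d₀=1 and mₖ₊₁ = dₖaₖ − mₖ, dₖ₊₁ = (n − mₖ₊₁²)/dₖ, aₖ₊₁ = ⌊(a₀+mₖ₊₁)/dₖ₊₁⌋:
  k=1: m=46, d=4, a=23
  k=2: m=46, d=1, a=92
d=1 and a=2a₀=92 at k=2, so the next step gives (m, d) = (46, 4) again — its k=1 value — and the period has length 2.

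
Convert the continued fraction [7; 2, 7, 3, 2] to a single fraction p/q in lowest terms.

814/109

Fold from the inside: start with 2/1.
  3 + 1/2 = 7/2
  7 + 2/7 = 51/7
  2 + 7/51 = 109/51
  7 + 51/109 = 814/109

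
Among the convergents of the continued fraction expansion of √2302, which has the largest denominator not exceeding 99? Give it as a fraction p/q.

2303/48

√2302 = [47; 1, 46, 1, 94, …] (period length 4).
Convergents:
  p_0/q_0 = 47/1
  p_1/q_1 = 48/1
  p_2/q_2 = 2255/47
  p_3/q_3 = 2303/48
  p_4/q_4 = 218737/4559
q_3 = 48 ≤ 99 < 4559 = q_4, so the answer is 2303/48.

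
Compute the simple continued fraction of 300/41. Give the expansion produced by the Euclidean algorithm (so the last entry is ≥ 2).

300 = 7·41 + 13
41 = 3·13 + 2
13 = 6·2 + 1
2 = 2·1 + 0  (stop)
So 300/41 = [7; 3, 6, 2].

[7; 3, 6, 2]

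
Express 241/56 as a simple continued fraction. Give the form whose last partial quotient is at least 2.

[4; 3, 3, 2, 2]

241 = 4·56 + 17
56 = 3·17 + 5
17 = 3·5 + 2
5 = 2·2 + 1
2 = 2·1 + 0  (stop)
So 241/56 = [4; 3, 3, 2, 2].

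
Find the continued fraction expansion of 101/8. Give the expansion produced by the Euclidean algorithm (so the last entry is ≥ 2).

[12; 1, 1, 1, 2]

101 = 12*8 + 5
8 = 1*5 + 3
5 = 1*3 + 2
3 = 1*2 + 1
2 = 2*1 + 0  (stop)
So 101/8 = [12; 1, 1, 1, 2].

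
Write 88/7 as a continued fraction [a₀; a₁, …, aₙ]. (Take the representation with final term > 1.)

[12; 1, 1, 3]

88 = 12*7 + 4
7 = 1*4 + 3
4 = 1*3 + 1
3 = 3*1 + 0  (stop)
So 88/7 = [12; 1, 1, 3].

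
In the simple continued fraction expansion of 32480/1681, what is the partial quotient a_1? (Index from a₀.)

32480 = 19·1681 + 541   →  a_0 = 19
1681 = 3·541 + 58   →  a_1 = 3

3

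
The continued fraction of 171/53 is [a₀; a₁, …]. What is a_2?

171 = 3·53 + 12   →  a_0 = 3
53 = 4·12 + 5   →  a_1 = 4
12 = 2·5 + 2   →  a_2 = 2

2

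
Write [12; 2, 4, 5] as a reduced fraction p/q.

Fold from the inside: start with 5/1.
  4 + 1/5 = 21/5
  2 + 5/21 = 47/21
  12 + 21/47 = 585/47

585/47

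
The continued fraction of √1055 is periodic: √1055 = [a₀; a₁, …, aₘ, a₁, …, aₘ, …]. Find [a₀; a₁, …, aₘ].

a₀ = ⌊√1055⌋ = 32.
With m₀=0, d₀=1 and mₖ₊₁ = dₖaₖ − mₖ, dₖ₊₁ = (n − mₖ₊₁²)/dₖ, aₖ₊₁ = ⌊(a₀+mₖ₊₁)/dₖ₊₁⌋:
  k=1: m=32, d=31, a=2
  k=2: m=30, d=5, a=12
  k=3: m=30, d=31, a=2
  k=4: m=32, d=1, a=64
d=1 and a=2a₀=64 at k=4, so the next step gives (m, d) = (32, 31) again — its k=1 value — and the period has length 4.

[32; 2, 12, 2, 64]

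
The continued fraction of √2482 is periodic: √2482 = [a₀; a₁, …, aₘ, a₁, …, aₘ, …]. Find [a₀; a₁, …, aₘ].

a₀ = ⌊√2482⌋ = 49.

[49; 1, 4, 1, 1, 4, 1, 98]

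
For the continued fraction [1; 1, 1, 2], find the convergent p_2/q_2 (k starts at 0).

Using pₖ = aₖpₖ₋₁ + pₖ₋₂, qₖ = aₖqₖ₋₁ + qₖ₋₂ (with p₋₁=1, p₋₂=0, q₋₁=0, q₋₂=1):
  k=0: a=1, p=1, q=1
  k=1: a=1, p=2, q=1
  k=2: a=1, p=3, q=2

3/2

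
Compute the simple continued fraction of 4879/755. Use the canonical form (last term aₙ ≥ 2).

[6; 2, 6, 8, 7]

4879 = 6*755 + 349
755 = 2*349 + 57
349 = 6*57 + 7
57 = 8*7 + 1
7 = 7*1 + 0  (stop)
So 4879/755 = [6; 2, 6, 8, 7].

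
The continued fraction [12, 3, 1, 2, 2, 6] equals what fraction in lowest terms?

Using pₖ = aₖpₖ₋₁ + pₖ₋₂ and qₖ = aₖqₖ₋₁ + qₖ₋₂:
  k=0: a=12, p=12, q=1
  k=1: a=3, p=37, q=3
  k=2: a=1, p=49, q=4
  k=3: a=2, p=135, q=11
  k=4: a=2, p=319, q=26
  k=5: a=6, p=2049, q=167

2049/167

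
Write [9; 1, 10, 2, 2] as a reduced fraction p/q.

565/57

Using pₖ = aₖpₖ₋₁ + pₖ₋₂ and qₖ = aₖqₖ₋₁ + qₖ₋₂:
  k=0: a=9, p=9, q=1
  k=1: a=1, p=10, q=1
  k=2: a=10, p=109, q=11
  k=3: a=2, p=228, q=23
  k=4: a=2, p=565, q=57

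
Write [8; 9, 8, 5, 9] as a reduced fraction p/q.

Using pₖ = aₖpₖ₋₁ + pₖ₋₂ and qₖ = aₖqₖ₋₁ + qₖ₋₂:
  k=0: a=8, p=8, q=1
  k=1: a=9, p=73, q=9
  k=2: a=8, p=592, q=73
  k=3: a=5, p=3033, q=374
  k=4: a=9, p=27889, q=3439

27889/3439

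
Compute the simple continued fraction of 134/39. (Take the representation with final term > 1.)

134 = 3×39 + 17
39 = 2×17 + 5
17 = 3×5 + 2
5 = 2×2 + 1
2 = 2×1 + 0  (stop)
So 134/39 = [3; 2, 3, 2, 2].

[3; 2, 3, 2, 2]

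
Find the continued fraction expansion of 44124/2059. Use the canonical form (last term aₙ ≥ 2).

[21; 2, 3, 16, 18]

44124 = 21*2059 + 885
2059 = 2*885 + 289
885 = 3*289 + 18
289 = 16*18 + 1
18 = 18*1 + 0  (stop)
So 44124/2059 = [21; 2, 3, 16, 18].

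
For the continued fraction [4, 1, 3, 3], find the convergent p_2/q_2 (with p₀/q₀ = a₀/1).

Using pₖ = aₖpₖ₋₁ + pₖ₋₂, qₖ = aₖqₖ₋₁ + qₖ₋₂ (with p₋₁=1, p₋₂=0, q₋₁=0, q₋₂=1):
  k=0: a=4, p=4, q=1
  k=1: a=1, p=5, q=1
  k=2: a=3, p=19, q=4

19/4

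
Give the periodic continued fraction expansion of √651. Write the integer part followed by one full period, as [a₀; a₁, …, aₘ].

[25; 1, 1, 16, 1, 1, 50]

a₀ = ⌊√651⌋ = 25.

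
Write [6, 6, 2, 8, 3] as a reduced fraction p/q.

Using pₖ = aₖpₖ₋₁ + pₖ₋₂ and qₖ = aₖqₖ₋₁ + qₖ₋₂:
  k=0: a=6, p=6, q=1
  k=1: a=6, p=37, q=6
  k=2: a=2, p=80, q=13
  k=3: a=8, p=677, q=110
  k=4: a=3, p=2111, q=343

2111/343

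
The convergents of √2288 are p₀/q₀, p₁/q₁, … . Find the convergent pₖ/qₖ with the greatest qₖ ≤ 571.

√2288 = [47; 1, 4, 1, 94, …] (period length 4).
Convergents:
  p_0/q_0 = 47/1
  p_1/q_1 = 48/1
  p_2/q_2 = 239/5
  p_3/q_3 = 287/6
  p_4/q_4 = 27217/569
  p_5/q_5 = 27504/575
q_4 = 569 ≤ 571 < 575 = q_5, so the answer is 27217/569.

27217/569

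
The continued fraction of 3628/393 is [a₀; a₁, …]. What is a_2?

3628 = 9·393 + 91   →  a_0 = 9
393 = 4·91 + 29   →  a_1 = 4
91 = 3·29 + 4   →  a_2 = 3

3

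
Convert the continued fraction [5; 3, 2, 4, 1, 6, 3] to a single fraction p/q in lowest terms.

4311/815

Fold from the inside: start with 3/1.
  6 + 1/3 = 19/3
  1 + 3/19 = 22/19
  4 + 19/22 = 107/22
  2 + 22/107 = 236/107
  3 + 107/236 = 815/236
  5 + 236/815 = 4311/815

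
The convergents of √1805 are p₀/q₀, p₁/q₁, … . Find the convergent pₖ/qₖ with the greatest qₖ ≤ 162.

2889/68

√1805 = [42; 2, 16, 2, 84, …] (period length 4).
Convergents:
  p_0/q_0 = 42/1
  p_1/q_1 = 85/2
  p_2/q_2 = 1402/33
  p_3/q_3 = 2889/68
  p_4/q_4 = 244078/5745
q_3 = 68 ≤ 162 < 5745 = q_4, so the answer is 2889/68.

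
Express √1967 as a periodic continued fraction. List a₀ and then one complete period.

[44; 2, 1, 5, 1, 2, 88]

a₀ = ⌊√1967⌋ = 44.
With m₀=0, d₀=1 and mₖ₊₁ = dₖaₖ − mₖ, dₖ₊₁ = (n − mₖ₊₁²)/dₖ, aₖ₊₁ = ⌊(a₀+mₖ₊₁)/dₖ₊₁⌋:
  k=1: m=44, d=31, a=2
  k=2: m=18, d=53, a=1
  k=3: m=35, d=14, a=5
  k=4: m=35, d=53, a=1
  k=5: m=18, d=31, a=2
  k=6: m=44, d=1, a=88
d=1 and a=2a₀=88 at k=6, so the next step gives (m, d) = (44, 31) again — its k=1 value — and the period has length 6.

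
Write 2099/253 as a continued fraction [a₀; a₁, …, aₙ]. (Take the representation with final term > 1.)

[8; 3, 2, 1, 2, 9]

2099 = 8×253 + 75
253 = 3×75 + 28
75 = 2×28 + 19
28 = 1×19 + 9
19 = 2×9 + 1
9 = 9×1 + 0  (stop)
So 2099/253 = [8; 3, 2, 1, 2, 9].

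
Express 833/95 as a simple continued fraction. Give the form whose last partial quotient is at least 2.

833 = 8*95 + 73
95 = 1*73 + 22
73 = 3*22 + 7
22 = 3*7 + 1
7 = 7*1 + 0  (stop)
So 833/95 = [8; 1, 3, 3, 7].

[8; 1, 3, 3, 7]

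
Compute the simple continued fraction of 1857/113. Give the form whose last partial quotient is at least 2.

[16; 2, 3, 3, 1, 3]

1857 = 16*113 + 49
113 = 2*49 + 15
49 = 3*15 + 4
15 = 3*4 + 3
4 = 1*3 + 1
3 = 3*1 + 0  (stop)
So 1857/113 = [16; 2, 3, 3, 1, 3].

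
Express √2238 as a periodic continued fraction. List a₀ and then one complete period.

[47; 3, 3, 1, 30, 1, 3, 3, 94]

a₀ = ⌊√2238⌋ = 47.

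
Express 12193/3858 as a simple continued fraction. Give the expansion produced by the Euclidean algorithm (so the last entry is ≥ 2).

[3; 6, 4, 3, 2, 1, 6, 2]

12193 = 3×3858 + 619
3858 = 6×619 + 144
619 = 4×144 + 43
144 = 3×43 + 15
43 = 2×15 + 13
15 = 1×13 + 2
13 = 6×2 + 1
2 = 2×1 + 0  (stop)
So 12193/3858 = [3; 6, 4, 3, 2, 1, 6, 2].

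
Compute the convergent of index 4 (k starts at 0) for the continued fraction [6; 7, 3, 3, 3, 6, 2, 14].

1479/241

Using pₖ = aₖpₖ₋₁ + pₖ₋₂, qₖ = aₖqₖ₋₁ + qₖ₋₂ (with p₋₁=1, p₋₂=0, q₋₁=0, q₋₂=1):
  k=0: a=6, p=6, q=1
  k=1: a=7, p=43, q=7
  k=2: a=3, p=135, q=22
  k=3: a=3, p=448, q=73
  k=4: a=3, p=1479, q=241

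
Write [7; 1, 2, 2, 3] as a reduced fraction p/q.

Using pₖ = aₖpₖ₋₁ + pₖ₋₂ and qₖ = aₖqₖ₋₁ + qₖ₋₂:
  k=0: a=7, p=7, q=1
  k=1: a=1, p=8, q=1
  k=2: a=2, p=23, q=3
  k=3: a=2, p=54, q=7
  k=4: a=3, p=185, q=24

185/24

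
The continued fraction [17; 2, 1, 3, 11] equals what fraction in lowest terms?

2153/124

Fold from the inside: start with 11/1.
  3 + 1/11 = 34/11
  1 + 11/34 = 45/34
  2 + 34/45 = 124/45
  17 + 45/124 = 2153/124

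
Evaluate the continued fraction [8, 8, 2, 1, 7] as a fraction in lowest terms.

1559/192

Using pₖ = aₖpₖ₋₁ + pₖ₋₂ and qₖ = aₖqₖ₋₁ + qₖ₋₂:
  k=0: a=8, p=8, q=1
  k=1: a=8, p=65, q=8
  k=2: a=2, p=138, q=17
  k=3: a=1, p=203, q=25
  k=4: a=7, p=1559, q=192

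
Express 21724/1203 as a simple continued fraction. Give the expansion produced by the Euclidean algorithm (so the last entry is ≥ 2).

21724 = 18*1203 + 70
1203 = 17*70 + 13
70 = 5*13 + 5
13 = 2*5 + 3
5 = 1*3 + 2
3 = 1*2 + 1
2 = 2*1 + 0  (stop)
So 21724/1203 = [18; 17, 5, 2, 1, 1, 2].

[18; 17, 5, 2, 1, 1, 2]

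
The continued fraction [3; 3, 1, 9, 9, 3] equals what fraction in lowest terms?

3595/1104

Fold from the inside: start with 3/1.
  9 + 1/3 = 28/3
  9 + 3/28 = 255/28
  1 + 28/255 = 283/255
  3 + 255/283 = 1104/283
  3 + 283/1104 = 3595/1104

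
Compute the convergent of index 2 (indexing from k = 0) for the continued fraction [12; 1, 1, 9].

Using pₖ = aₖpₖ₋₁ + pₖ₋₂, qₖ = aₖqₖ₋₁ + qₖ₋₂ (with p₋₁=1, p₋₂=0, q₋₁=0, q₋₂=1):
  k=0: a=12, p=12, q=1
  k=1: a=1, p=13, q=1
  k=2: a=1, p=25, q=2

25/2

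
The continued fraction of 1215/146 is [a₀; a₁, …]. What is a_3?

2

1215 = 8·146 + 47   →  a_0 = 8
146 = 3·47 + 5   →  a_1 = 3
47 = 9·5 + 2   →  a_2 = 9
5 = 2·2 + 1   →  a_3 = 2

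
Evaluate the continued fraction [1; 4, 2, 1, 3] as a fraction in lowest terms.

Using pₖ = aₖpₖ₋₁ + pₖ₋₂ and qₖ = aₖqₖ₋₁ + qₖ₋₂:
  k=0: a=1, p=1, q=1
  k=1: a=4, p=5, q=4
  k=2: a=2, p=11, q=9
  k=3: a=1, p=16, q=13
  k=4: a=3, p=59, q=48

59/48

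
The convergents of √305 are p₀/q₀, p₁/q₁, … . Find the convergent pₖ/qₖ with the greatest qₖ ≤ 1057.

16853/965

√305 = [17; 2, 6, 2, 34, …] (period length 4).
Convergents:
  p_0/q_0 = 17/1
  p_1/q_1 = 35/2
  p_2/q_2 = 227/13
  p_3/q_3 = 489/28
  p_4/q_4 = 16853/965
  p_5/q_5 = 34195/1958
q_4 = 965 ≤ 1057 < 1958 = q_5, so the answer is 16853/965.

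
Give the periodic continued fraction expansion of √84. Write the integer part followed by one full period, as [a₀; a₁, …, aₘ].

a₀ = ⌊√84⌋ = 9.
With m₀=0, d₀=1 and mₖ₊₁ = dₖaₖ − mₖ, dₖ₊₁ = (n − mₖ₊₁²)/dₖ, aₖ₊₁ = ⌊(a₀+mₖ₊₁)/dₖ₊₁⌋:
  k=1: m=9, d=3, a=6
  k=2: m=9, d=1, a=18
d=1 and a=2a₀=18 at k=2, so the next step gives (m, d) = (9, 3) again — its k=1 value — and the period has length 2.

[9; 6, 18]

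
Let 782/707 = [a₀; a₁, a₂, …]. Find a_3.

782 = 1·707 + 75   →  a_0 = 1
707 = 9·75 + 32   →  a_1 = 9
75 = 2·32 + 11   →  a_2 = 2
32 = 2·11 + 10   →  a_3 = 2

2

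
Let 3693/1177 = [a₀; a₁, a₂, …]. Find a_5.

3693 = 3·1177 + 162   →  a_0 = 3
1177 = 7·162 + 43   →  a_1 = 7
162 = 3·43 + 33   →  a_2 = 3
43 = 1·33 + 10   →  a_3 = 1
33 = 3·10 + 3   →  a_4 = 3
10 = 3·3 + 1   →  a_5 = 3

3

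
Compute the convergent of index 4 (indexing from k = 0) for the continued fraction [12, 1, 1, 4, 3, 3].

Using pₖ = aₖpₖ₋₁ + pₖ₋₂, qₖ = aₖqₖ₋₁ + qₖ₋₂ (with p₋₁=1, p₋₂=0, q₋₁=0, q₋₂=1):
  k=0: a=12, p=12, q=1
  k=1: a=1, p=13, q=1
  k=2: a=1, p=25, q=2
  k=3: a=4, p=113, q=9
  k=4: a=3, p=364, q=29

364/29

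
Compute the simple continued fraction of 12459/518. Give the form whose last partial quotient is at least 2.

12459 = 24·518 + 27
518 = 19·27 + 5
27 = 5·5 + 2
5 = 2·2 + 1
2 = 2·1 + 0  (stop)
So 12459/518 = [24; 19, 5, 2, 2].

[24; 19, 5, 2, 2]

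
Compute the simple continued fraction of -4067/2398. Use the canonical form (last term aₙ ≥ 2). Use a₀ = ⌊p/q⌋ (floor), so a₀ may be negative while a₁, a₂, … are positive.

[-2; 3, 3, 2, 5, 19]

-4067 = -2·2398 + 729
2398 = 3·729 + 211
729 = 3·211 + 96
211 = 2·96 + 19
96 = 5·19 + 1
19 = 19·1 + 0  (stop)
So -4067/2398 = [-2; 3, 3, 2, 5, 19].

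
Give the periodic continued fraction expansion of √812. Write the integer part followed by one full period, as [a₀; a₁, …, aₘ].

a₀ = ⌊√812⌋ = 28.
With m₀=0, d₀=1 and mₖ₊₁ = dₖaₖ − mₖ, dₖ₊₁ = (n − mₖ₊₁²)/dₖ, aₖ₊₁ = ⌊(a₀+mₖ₊₁)/dₖ₊₁⌋:
  k=1: m=28, d=28, a=2
  k=2: m=28, d=1, a=56
d=1 and a=2a₀=56 at k=2, so the next step gives (m, d) = (28, 28) again — its k=1 value — and the period has length 2.

[28; 2, 56]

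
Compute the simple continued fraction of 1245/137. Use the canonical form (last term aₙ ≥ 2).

[9; 11, 2, 2, 2]

1245 = 9×137 + 12
137 = 11×12 + 5
12 = 2×5 + 2
5 = 2×2 + 1
2 = 2×1 + 0  (stop)
So 1245/137 = [9; 11, 2, 2, 2].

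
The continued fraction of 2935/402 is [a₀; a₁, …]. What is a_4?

1

2935 = 7·402 + 121   →  a_0 = 7
402 = 3·121 + 39   →  a_1 = 3
121 = 3·39 + 4   →  a_2 = 3
39 = 9·4 + 3   →  a_3 = 9
4 = 1·3 + 1   →  a_4 = 1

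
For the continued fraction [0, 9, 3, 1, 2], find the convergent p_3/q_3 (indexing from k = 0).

4/37

Using pₖ = aₖpₖ₋₁ + pₖ₋₂, qₖ = aₖqₖ₋₁ + qₖ₋₂ (with p₋₁=1, p₋₂=0, q₋₁=0, q₋₂=1):
  k=0: a=0, p=0, q=1
  k=1: a=9, p=1, q=9
  k=2: a=3, p=3, q=28
  k=3: a=1, p=4, q=37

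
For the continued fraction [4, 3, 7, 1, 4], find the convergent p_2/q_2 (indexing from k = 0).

Using pₖ = aₖpₖ₋₁ + pₖ₋₂, qₖ = aₖqₖ₋₁ + qₖ₋₂ (with p₋₁=1, p₋₂=0, q₋₁=0, q₋₂=1):
  k=0: a=4, p=4, q=1
  k=1: a=3, p=13, q=3
  k=2: a=7, p=95, q=22

95/22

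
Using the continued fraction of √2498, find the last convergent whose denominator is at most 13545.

√2498 = [49; 1, 48, 1, 98, …] (period length 4).
Convergents:
  p_0/q_0 = 49/1
  p_1/q_1 = 50/1
  p_2/q_2 = 2449/49
  p_3/q_3 = 2499/50
  p_4/q_4 = 247351/4949
  p_5/q_5 = 249850/4999
  p_6/q_6 = 12240151/244901
q_5 = 4999 ≤ 13545 < 244901 = q_6, so the answer is 249850/4999.

249850/4999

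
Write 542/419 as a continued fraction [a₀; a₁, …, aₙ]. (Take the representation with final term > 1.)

542 = 1×419 + 123
419 = 3×123 + 50
123 = 2×50 + 23
50 = 2×23 + 4
23 = 5×4 + 3
4 = 1×3 + 1
3 = 3×1 + 0  (stop)
So 542/419 = [1; 3, 2, 2, 5, 1, 3].

[1; 3, 2, 2, 5, 1, 3]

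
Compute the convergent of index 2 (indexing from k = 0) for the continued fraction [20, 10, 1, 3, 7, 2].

221/11

Using pₖ = aₖpₖ₋₁ + pₖ₋₂, qₖ = aₖqₖ₋₁ + qₖ₋₂ (with p₋₁=1, p₋₂=0, q₋₁=0, q₋₂=1):
  k=0: a=20, p=20, q=1
  k=1: a=10, p=201, q=10
  k=2: a=1, p=221, q=11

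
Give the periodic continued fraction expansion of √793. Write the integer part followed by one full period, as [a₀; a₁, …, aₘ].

a₀ = ⌊√793⌋ = 28.
With m₀=0, d₀=1 and mₖ₊₁ = dₖaₖ − mₖ, dₖ₊₁ = (n − mₖ₊₁²)/dₖ, aₖ₊₁ = ⌊(a₀+mₖ₊₁)/dₖ₊₁⌋:
  k=1: m=28, d=9, a=6
  k=2: m=26, d=13, a=4
  k=3: m=26, d=9, a=6
  k=4: m=28, d=1, a=56
d=1 and a=2a₀=56 at k=4, so the next step gives (m, d) = (28, 9) again — its k=1 value — and the period has length 4.

[28; 6, 4, 6, 56]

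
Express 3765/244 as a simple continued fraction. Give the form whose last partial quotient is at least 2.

[15; 2, 3, 11, 3]

3765 = 15*244 + 105
244 = 2*105 + 34
105 = 3*34 + 3
34 = 11*3 + 1
3 = 3*1 + 0  (stop)
So 3765/244 = [15; 2, 3, 11, 3].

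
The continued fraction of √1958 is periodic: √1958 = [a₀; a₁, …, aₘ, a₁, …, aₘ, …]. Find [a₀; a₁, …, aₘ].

[44; 4, 88]

a₀ = ⌊√1958⌋ = 44.
With m₀=0, d₀=1 and mₖ₊₁ = dₖaₖ − mₖ, dₖ₊₁ = (n − mₖ₊₁²)/dₖ, aₖ₊₁ = ⌊(a₀+mₖ₊₁)/dₖ₊₁⌋:
  k=1: m=44, d=22, a=4
  k=2: m=44, d=1, a=88
d=1 and a=2a₀=88 at k=2, so the next step gives (m, d) = (44, 22) again — its k=1 value — and the period has length 2.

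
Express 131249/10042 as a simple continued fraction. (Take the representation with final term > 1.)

131249 = 13*10042 + 703
10042 = 14*703 + 200
703 = 3*200 + 103
200 = 1*103 + 97
103 = 1*97 + 6
97 = 16*6 + 1
6 = 6*1 + 0  (stop)
So 131249/10042 = [13; 14, 3, 1, 1, 16, 6].

[13; 14, 3, 1, 1, 16, 6]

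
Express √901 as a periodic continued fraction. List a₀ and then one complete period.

[30; 60]

a₀ = ⌊√901⌋ = 30.
With m₀=0, d₀=1 and mₖ₊₁ = dₖaₖ − mₖ, dₖ₊₁ = (n − mₖ₊₁²)/dₖ, aₖ₊₁ = ⌊(a₀+mₖ₊₁)/dₖ₊₁⌋:
  k=1: m=30, d=1, a=60
d=1 and a=2a₀=60 at k=1, so the next step gives (m, d) = (30, 1) again — its k=1 value — and the period has length 1.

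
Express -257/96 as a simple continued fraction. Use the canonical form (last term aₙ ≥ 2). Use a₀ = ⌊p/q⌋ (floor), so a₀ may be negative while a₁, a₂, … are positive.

-257 = -3×96 + 31
96 = 3×31 + 3
31 = 10×3 + 1
3 = 3×1 + 0  (stop)
So -257/96 = [-3; 3, 10, 3].

[-3; 3, 10, 3]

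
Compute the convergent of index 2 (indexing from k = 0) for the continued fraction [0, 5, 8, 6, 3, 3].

Using pₖ = aₖpₖ₋₁ + pₖ₋₂, qₖ = aₖqₖ₋₁ + qₖ₋₂ (with p₋₁=1, p₋₂=0, q₋₁=0, q₋₂=1):
  k=0: a=0, p=0, q=1
  k=1: a=5, p=1, q=5
  k=2: a=8, p=8, q=41

8/41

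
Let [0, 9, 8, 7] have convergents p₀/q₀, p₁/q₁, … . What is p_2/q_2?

Using pₖ = aₖpₖ₋₁ + pₖ₋₂, qₖ = aₖqₖ₋₁ + qₖ₋₂ (with p₋₁=1, p₋₂=0, q₋₁=0, q₋₂=1):
  k=0: a=0, p=0, q=1
  k=1: a=9, p=1, q=9
  k=2: a=8, p=8, q=73

8/73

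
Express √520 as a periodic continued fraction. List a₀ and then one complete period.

[22; 1, 4, 11, 4, 1, 44]

a₀ = ⌊√520⌋ = 22.
With m₀=0, d₀=1 and mₖ₊₁ = dₖaₖ − mₖ, dₖ₊₁ = (n − mₖ₊₁²)/dₖ, aₖ₊₁ = ⌊(a₀+mₖ₊₁)/dₖ₊₁⌋:
  k=1: m=22, d=36, a=1
  k=2: m=14, d=9, a=4
  k=3: m=22, d=4, a=11
  k=4: m=22, d=9, a=4
  k=5: m=14, d=36, a=1
  k=6: m=22, d=1, a=44
d=1 and a=2a₀=44 at k=6, so the next step gives (m, d) = (22, 36) again — its k=1 value — and the period has length 6.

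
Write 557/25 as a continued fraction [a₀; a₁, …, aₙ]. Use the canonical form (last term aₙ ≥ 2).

557 = 22×25 + 7
25 = 3×7 + 4
7 = 1×4 + 3
4 = 1×3 + 1
3 = 3×1 + 0  (stop)
So 557/25 = [22; 3, 1, 1, 3].

[22; 3, 1, 1, 3]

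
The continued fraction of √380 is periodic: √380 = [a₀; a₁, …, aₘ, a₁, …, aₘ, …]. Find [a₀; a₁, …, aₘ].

a₀ = ⌊√380⌋ = 19.
With m₀=0, d₀=1 and mₖ₊₁ = dₖaₖ − mₖ, dₖ₊₁ = (n − mₖ₊₁²)/dₖ, aₖ₊₁ = ⌊(a₀+mₖ₊₁)/dₖ₊₁⌋:
  k=1: m=19, d=19, a=2
  k=2: m=19, d=1, a=38
d=1 and a=2a₀=38 at k=2, so the next step gives (m, d) = (19, 19) again — its k=1 value — and the period has length 2.

[19; 2, 38]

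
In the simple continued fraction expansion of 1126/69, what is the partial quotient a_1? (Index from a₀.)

1126 = 16·69 + 22   →  a_0 = 16
69 = 3·22 + 3   →  a_1 = 3

3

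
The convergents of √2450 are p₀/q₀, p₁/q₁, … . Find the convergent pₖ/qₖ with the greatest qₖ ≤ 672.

19601/396

√2450 = [49; 2, 98, …] (period length 2).
Convergents:
  p_0/q_0 = 49/1
  p_1/q_1 = 99/2
  p_2/q_2 = 9751/197
  p_3/q_3 = 19601/396
  p_4/q_4 = 1930649/39005
q_3 = 396 ≤ 672 < 39005 = q_4, so the answer is 19601/396.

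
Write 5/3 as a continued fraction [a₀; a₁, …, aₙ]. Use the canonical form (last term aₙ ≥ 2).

5 = 1·3 + 2
3 = 1·2 + 1
2 = 2·1 + 0  (stop)
So 5/3 = [1; 1, 2].

[1; 1, 2]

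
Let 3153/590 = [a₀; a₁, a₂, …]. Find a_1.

3153 = 5·590 + 203   →  a_0 = 5
590 = 2·203 + 184   →  a_1 = 2

2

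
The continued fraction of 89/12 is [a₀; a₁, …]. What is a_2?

2

89 = 7·12 + 5   →  a_0 = 7
12 = 2·5 + 2   →  a_1 = 2
5 = 2·2 + 1   →  a_2 = 2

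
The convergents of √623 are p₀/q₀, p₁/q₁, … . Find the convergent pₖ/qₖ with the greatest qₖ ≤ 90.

624/25

√623 = [24; 1, 23, 1, 48, …] (period length 4).
Convergents:
  p_0/q_0 = 24/1
  p_1/q_1 = 25/1
  p_2/q_2 = 599/24
  p_3/q_3 = 624/25
  p_4/q_4 = 30551/1224
q_3 = 25 ≤ 90 < 1224 = q_4, so the answer is 624/25.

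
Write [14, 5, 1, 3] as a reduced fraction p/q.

Using pₖ = aₖpₖ₋₁ + pₖ₋₂ and qₖ = aₖqₖ₋₁ + qₖ₋₂:
  k=0: a=14, p=14, q=1
  k=1: a=5, p=71, q=5
  k=2: a=1, p=85, q=6
  k=3: a=3, p=326, q=23

326/23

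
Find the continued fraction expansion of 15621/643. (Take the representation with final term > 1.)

[24; 3, 2, 2, 18, 2]

15621 = 24×643 + 189
643 = 3×189 + 76
189 = 2×76 + 37
76 = 2×37 + 2
37 = 18×2 + 1
2 = 2×1 + 0  (stop)
So 15621/643 = [24; 3, 2, 2, 18, 2].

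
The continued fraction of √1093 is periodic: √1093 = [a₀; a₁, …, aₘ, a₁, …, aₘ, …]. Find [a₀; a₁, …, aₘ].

[33; 16, 1, 1, 16, 66]

a₀ = ⌊√1093⌋ = 33.
With m₀=0, d₀=1 and mₖ₊₁ = dₖaₖ − mₖ, dₖ₊₁ = (n − mₖ₊₁²)/dₖ, aₖ₊₁ = ⌊(a₀+mₖ₊₁)/dₖ₊₁⌋:
  k=1: m=33, d=4, a=16
  k=2: m=31, d=33, a=1
  k=3: m=2, d=33, a=1
  k=4: m=31, d=4, a=16
  k=5: m=33, d=1, a=66
d=1 and a=2a₀=66 at k=5, so the next step gives (m, d) = (33, 4) again — its k=1 value — and the period has length 5.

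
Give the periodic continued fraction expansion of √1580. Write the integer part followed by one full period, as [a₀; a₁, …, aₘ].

[39; 1, 2, 1, 78]

a₀ = ⌊√1580⌋ = 39.
With m₀=0, d₀=1 and mₖ₊₁ = dₖaₖ − mₖ, dₖ₊₁ = (n − mₖ₊₁²)/dₖ, aₖ₊₁ = ⌊(a₀+mₖ₊₁)/dₖ₊₁⌋:
  k=1: m=39, d=59, a=1
  k=2: m=20, d=20, a=2
  k=3: m=20, d=59, a=1
  k=4: m=39, d=1, a=78
d=1 and a=2a₀=78 at k=4, so the next step gives (m, d) = (39, 59) again — its k=1 value — and the period has length 4.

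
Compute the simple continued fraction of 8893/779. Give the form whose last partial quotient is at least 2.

8893 = 11×779 + 324
779 = 2×324 + 131
324 = 2×131 + 62
131 = 2×62 + 7
62 = 8×7 + 6
7 = 1×6 + 1
6 = 6×1 + 0  (stop)
So 8893/779 = [11; 2, 2, 2, 8, 1, 6].

[11; 2, 2, 2, 8, 1, 6]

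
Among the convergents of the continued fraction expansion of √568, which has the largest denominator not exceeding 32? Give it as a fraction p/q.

143/6

√568 = [23; 1, 4, 1, 46, …] (period length 4).
Convergents:
  p_0/q_0 = 23/1
  p_1/q_1 = 24/1
  p_2/q_2 = 119/5
  p_3/q_3 = 143/6
  p_4/q_4 = 6697/281
q_3 = 6 ≤ 32 < 281 = q_4, so the answer is 143/6.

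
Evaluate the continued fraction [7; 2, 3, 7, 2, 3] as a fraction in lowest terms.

2809/378

Using pₖ = aₖpₖ₋₁ + pₖ₋₂ and qₖ = aₖqₖ₋₁ + qₖ₋₂:
  k=0: a=7, p=7, q=1
  k=1: a=2, p=15, q=2
  k=2: a=3, p=52, q=7
  k=3: a=7, p=379, q=51
  k=4: a=2, p=810, q=109
  k=5: a=3, p=2809, q=378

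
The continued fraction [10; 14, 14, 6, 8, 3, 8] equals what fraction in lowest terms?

2554960/253693

Using pₖ = aₖpₖ₋₁ + pₖ₋₂ and qₖ = aₖqₖ₋₁ + qₖ₋₂:
  k=0: a=10, p=10, q=1
  k=1: a=14, p=141, q=14
  k=2: a=14, p=1984, q=197
  k=3: a=6, p=12045, q=1196
  k=4: a=8, p=98344, q=9765
  k=5: a=3, p=307077, q=30491
  k=6: a=8, p=2554960, q=253693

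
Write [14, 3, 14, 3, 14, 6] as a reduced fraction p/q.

164431/11478

Using pₖ = aₖpₖ₋₁ + pₖ₋₂ and qₖ = aₖqₖ₋₁ + qₖ₋₂:
  k=0: a=14, p=14, q=1
  k=1: a=3, p=43, q=3
  k=2: a=14, p=616, q=43
  k=3: a=3, p=1891, q=132
  k=4: a=14, p=27090, q=1891
  k=5: a=6, p=164431, q=11478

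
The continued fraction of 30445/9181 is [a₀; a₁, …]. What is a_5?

30445 = 3·9181 + 2902   →  a_0 = 3
9181 = 3·2902 + 475   →  a_1 = 3
2902 = 6·475 + 52   →  a_2 = 6
475 = 9·52 + 7   →  a_3 = 9
52 = 7·7 + 3   →  a_4 = 7
7 = 2·3 + 1   →  a_5 = 2

2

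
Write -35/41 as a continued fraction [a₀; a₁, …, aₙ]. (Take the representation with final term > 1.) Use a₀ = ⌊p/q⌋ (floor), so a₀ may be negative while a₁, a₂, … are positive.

-35 = -1*41 + 6
41 = 6*6 + 5
6 = 1*5 + 1
5 = 5*1 + 0  (stop)
So -35/41 = [-1; 6, 1, 5].

[-1; 6, 1, 5]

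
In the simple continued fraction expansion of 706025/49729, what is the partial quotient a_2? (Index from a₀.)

706025 = 14·49729 + 9819   →  a_0 = 14
49729 = 5·9819 + 634   →  a_1 = 5
9819 = 15·634 + 309   →  a_2 = 15

15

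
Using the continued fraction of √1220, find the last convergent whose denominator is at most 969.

√1220 = [34; 1, 12, 1, 68, …] (period length 4).
Convergents:
  p_0/q_0 = 34/1
  p_1/q_1 = 35/1
  p_2/q_2 = 454/13
  p_3/q_3 = 489/14
  p_4/q_4 = 33706/965
  p_5/q_5 = 34195/979
q_4 = 965 ≤ 969 < 979 = q_5, so the answer is 33706/965.

33706/965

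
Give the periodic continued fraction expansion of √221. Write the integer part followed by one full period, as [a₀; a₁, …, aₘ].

[14; 1, 6, 2, 6, 1, 28]

a₀ = ⌊√221⌋ = 14.
With m₀=0, d₀=1 and mₖ₊₁ = dₖaₖ − mₖ, dₖ₊₁ = (n − mₖ₊₁²)/dₖ, aₖ₊₁ = ⌊(a₀+mₖ₊₁)/dₖ₊₁⌋:
  k=1: m=14, d=25, a=1
  k=2: m=11, d=4, a=6
  k=3: m=13, d=13, a=2
  k=4: m=13, d=4, a=6
  k=5: m=11, d=25, a=1
  k=6: m=14, d=1, a=28
d=1 and a=2a₀=28 at k=6, so the next step gives (m, d) = (14, 25) again — its k=1 value — and the period has length 6.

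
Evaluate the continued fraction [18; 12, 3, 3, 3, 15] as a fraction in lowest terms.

Fold from the inside: start with 15/1.
  3 + 1/15 = 46/15
  3 + 15/46 = 153/46
  3 + 46/153 = 505/153
  12 + 153/505 = 6213/505
  18 + 505/6213 = 112339/6213

112339/6213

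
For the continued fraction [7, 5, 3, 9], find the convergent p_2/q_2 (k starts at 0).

115/16

Using pₖ = aₖpₖ₋₁ + pₖ₋₂, qₖ = aₖqₖ₋₁ + qₖ₋₂ (with p₋₁=1, p₋₂=0, q₋₁=0, q₋₂=1):
  k=0: a=7, p=7, q=1
  k=1: a=5, p=36, q=5
  k=2: a=3, p=115, q=16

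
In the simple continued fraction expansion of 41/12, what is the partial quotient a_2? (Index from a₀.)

41 = 3·12 + 5   →  a_0 = 3
12 = 2·5 + 2   →  a_1 = 2
5 = 2·2 + 1   →  a_2 = 2

2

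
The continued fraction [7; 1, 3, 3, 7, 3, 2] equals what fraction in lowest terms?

5368/691

Fold from the inside: start with 2/1.
  3 + 1/2 = 7/2
  7 + 2/7 = 51/7
  3 + 7/51 = 160/51
  3 + 51/160 = 531/160
  1 + 160/531 = 691/531
  7 + 531/691 = 5368/691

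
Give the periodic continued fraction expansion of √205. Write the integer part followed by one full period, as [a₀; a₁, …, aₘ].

[14; 3, 6, 1, 4, 1, 6, 3, 28]

a₀ = ⌊√205⌋ = 14.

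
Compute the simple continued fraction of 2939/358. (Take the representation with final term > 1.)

[8; 4, 1, 3, 2, 2, 3]

2939 = 8·358 + 75
358 = 4·75 + 58
75 = 1·58 + 17
58 = 3·17 + 7
17 = 2·7 + 3
7 = 2·3 + 1
3 = 3·1 + 0  (stop)
So 2939/358 = [8; 4, 1, 3, 2, 2, 3].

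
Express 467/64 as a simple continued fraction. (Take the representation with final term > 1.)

[7; 3, 2, 1, 2, 2]

467 = 7*64 + 19
64 = 3*19 + 7
19 = 2*7 + 5
7 = 1*5 + 2
5 = 2*2 + 1
2 = 2*1 + 0  (stop)
So 467/64 = [7; 3, 2, 1, 2, 2].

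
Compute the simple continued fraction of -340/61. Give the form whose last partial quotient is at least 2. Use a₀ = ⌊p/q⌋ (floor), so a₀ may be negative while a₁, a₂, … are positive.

[-6; 2, 2, 1, 8]

-340 = -6·61 + 26
61 = 2·26 + 9
26 = 2·9 + 8
9 = 1·8 + 1
8 = 8·1 + 0  (stop)
So -340/61 = [-6; 2, 2, 1, 8].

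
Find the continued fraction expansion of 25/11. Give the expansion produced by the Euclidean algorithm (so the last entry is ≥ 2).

[2; 3, 1, 2]

25 = 2·11 + 3
11 = 3·3 + 2
3 = 1·2 + 1
2 = 2·1 + 0  (stop)
So 25/11 = [2; 3, 1, 2].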